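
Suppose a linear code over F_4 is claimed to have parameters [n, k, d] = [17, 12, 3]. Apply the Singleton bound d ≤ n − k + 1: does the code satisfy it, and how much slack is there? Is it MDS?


Singleton RHS = n − k + 1 = 6, slack = 3, bound satisfied, not MDS.

Singleton bound: d ≤ n − k + 1.
Here n = 17, k = 12, so n − k + 1 = 6.
Given d = 3, check d ≤ 6: YES.
Slack = (n − k + 1) − d = 3.
The code is NOT MDS (slack = 3 > 0).
Description: the claimed parameters are [17, 12, 3]_4; such a code would be non-MDS.


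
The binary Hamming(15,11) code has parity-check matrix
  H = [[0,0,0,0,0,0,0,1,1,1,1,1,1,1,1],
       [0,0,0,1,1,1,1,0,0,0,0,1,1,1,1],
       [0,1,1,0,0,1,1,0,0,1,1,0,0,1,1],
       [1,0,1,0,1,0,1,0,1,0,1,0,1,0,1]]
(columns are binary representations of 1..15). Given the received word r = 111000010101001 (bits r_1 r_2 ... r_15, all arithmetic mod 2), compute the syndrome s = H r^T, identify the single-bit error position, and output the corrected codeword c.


s = (0, 0, 0, 1)^T, error position = 1, corrected codeword c = 011000010101001

Compute s = H r^T mod 2 one row at a time:
  s_1 = 1 + 0 + 1 + 0 + 1 + 0 + 0 + 1 = 4 ≡ 0 (mod 2).
  s_2 = 0 + 0 + 0 + 0 + 1 + 0 + 0 + 1 = 2 ≡ 0 (mod 2).
  s_3 = 1 + 1 + 0 + 0 + 1 + 0 + 0 + 1 = 4 ≡ 0 (mod 2).
  s_4 = 1 + 1 + 0 + 0 + 0 + 0 + 0 + 1 = 3 ≡ 1 (mod 2).
s = (0, 0, 0, 1)^T — this equals column 1 of H (binary 0001), so error is at position 1.
Correct: flip bit 1 of r = 111000010101001 to get c = 011000010101001.


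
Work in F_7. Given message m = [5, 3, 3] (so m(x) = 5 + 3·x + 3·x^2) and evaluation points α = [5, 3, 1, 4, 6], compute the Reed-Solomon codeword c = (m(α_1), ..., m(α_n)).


c = [4, 6, 4, 2, 5]

Message polynomial: m(x) = 5 + 3·x + 3·x^2 (mod 7).
For each evaluation point α_i, compute m(α_i) mod 7:
  α_1 = 5: Horner steps 3 → 4 → 4, so m(5) = 4.
  α_2 = 3: Horner steps 3 → 5 → 6, so m(3) = 6.
  α_3 = 1: Horner steps 3 → 6 → 4, so m(1) = 4.
  α_4 = 4: Horner steps 3 → 1 → 2, so m(4) = 2.
  α_5 = 6: Horner steps 3 → 0 → 5, so m(6) = 5.
Codeword c = [4, 6, 4, 2, 5] ∈ F_7^5.


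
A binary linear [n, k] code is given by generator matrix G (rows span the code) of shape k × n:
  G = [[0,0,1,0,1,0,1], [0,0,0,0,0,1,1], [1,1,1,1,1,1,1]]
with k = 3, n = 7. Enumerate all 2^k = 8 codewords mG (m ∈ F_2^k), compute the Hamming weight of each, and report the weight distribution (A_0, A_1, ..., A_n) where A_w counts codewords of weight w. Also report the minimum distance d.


Weight distribution: A_0 = 1, A_2 = 1, A_3 = 2, A_4 = 2, A_5 = 1, A_7 = 1. Minimum distance d = 2.

Enumerate all 2^3 = 8 messages m ∈ F_2^3.
For each, compute codeword c = mG in F_2^7, then tally its weight.
  m = 000 → c = 0000000, weight = 0.
  m = 100 → c = 0010101, weight = 3.
  m = 010 → c = 0000011, weight = 2.
  m = 110 → c = 0010110, weight = 3.
  m = 001 → c = 1111111, weight = 7.
  m = 101 → c = 1101010, weight = 4.
  m = 011 → c = 1111100, weight = 5.
  m = 111 → c = 1101001, weight = 4.
Tally weights:
  weight 0: 1 codewords.
  weight 2: 1 codewords.
  weight 3: 2 codewords.
  weight 4: 2 codewords.
  weight 5: 1 codewords.
  weight 7: 1 codewords.
Minimum distance d = smallest w > 0 with A_w > 0 = 2.
Sanity: Σ A_w = 8 = 2^3 = 8 ✓.


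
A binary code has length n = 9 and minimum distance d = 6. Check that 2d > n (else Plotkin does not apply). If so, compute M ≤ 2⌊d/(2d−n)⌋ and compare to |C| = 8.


Plotkin bound M ≤ 4; given |C| = 8 > bound (violated).

Check applicability: 2d = 12, n = 9.
2d − n = 3 > 0, so Plotkin applies.
Compute d/(2d−n) = 6/3 ≈ 2.0000.
⌊d/(2d−n)⌋ = 2.
Plotkin bound: M ≤ 2·2 = 4.
Given |C| = 8, check: VIOLATED.
This |C| is above the Plotkin bound, so no binary code with n = 9, d = 6 and 8 codewords exists.


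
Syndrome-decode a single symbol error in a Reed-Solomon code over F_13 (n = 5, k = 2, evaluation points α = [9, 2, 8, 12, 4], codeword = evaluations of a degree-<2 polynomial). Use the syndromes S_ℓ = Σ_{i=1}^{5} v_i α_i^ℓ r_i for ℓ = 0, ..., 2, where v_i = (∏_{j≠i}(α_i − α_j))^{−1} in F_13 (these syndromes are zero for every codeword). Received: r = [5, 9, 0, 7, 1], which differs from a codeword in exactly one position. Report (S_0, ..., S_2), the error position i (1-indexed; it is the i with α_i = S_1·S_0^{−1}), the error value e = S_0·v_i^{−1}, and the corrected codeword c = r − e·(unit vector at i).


S = (12, 9, 10), error at position 5, error magnitude e = 8, c = [5, 9, 0, 7, 6].

Step 1: column multipliers v_i = (∏_{j≠i}(α_i − α_j))^{−1} mod 13.
  i = 1 (α = 9): (9−2)(9−8)(9−12)(9−4) = 7·1·(−3)·5 = −105 ≡ 12, so v_1 = 12^{−1} = 12 (mod 13).
  i = 2 (α = 2): (2−9)(2−8)(2−12)(2−4) = (−7)·(−6)·(−10)·(−2) = 840 ≡ 8, so v_2 = 8^{−1} = 5 (mod 13).
  i = 3 (α = 8): (8−9)(8−2)(8−12)(8−4) = (−1)·6·(−4)·4 = 96 ≡ 5, so v_3 = 5^{−1} = 8 (mod 13).
  i = 4 (α = 12): (12−9)(12−2)(12−8)(12−4) = 3·10·4·8 = 960 ≡ 11, so v_4 = 11^{−1} = 6 (mod 13).
  i = 5 (α = 4): (4−9)(4−2)(4−8)(4−12) = (−5)·2·(−4)·(−8) = −320 ≡ 5, so v_5 = 5^{−1} = 8 (mod 13).
  v = [12, 5, 8, 6, 8].
Step 2: syndromes of r = [5, 9, 0, 7, 1] (all sums mod 13).
  S_0 = Σ v_i r_i = 12·5 + 5·9 + 8·0 + 6·7 + 8·1 = 155 ≡ 12.
  S_1 = Σ v_i α_i r_i = 12·9·5 + 5·2·9 + 8·8·0 + 6·12·7 + 8·4·1 = 1166 ≡ 9.
  α_i^2 mod 13 = [3, 4, 12, 1, 3].
  S_2 = Σ v_i α_i^2 r_i = 12·3·5 + 5·4·9 + 8·12·0 + 6·1·7 + 8·3·1 = 426 ≡ 10.
  S = (12, 9, 10) ≠ 0, so r is not a codeword (an error is present).
Step 3: locate the error. For a single error e at position i, S_ℓ = v_i·e·α_i^ℓ, so α_err = S_1/S_0.
  S_0^{−1} = 12^{−1} = 12 (mod 13), so α_err = 9·12 = 108 ≡ 4 = α_5. Error position i = 5.
  Consistency check: S_2/S_1 = 10·3 = 30 ≡ 4 = α_err ✓ (single-error assumption holds).
Step 4: error magnitude e = S_0/v_5 = S_0·∏_{j≠5}(α_5 − α_j) = 12·5 = 60 ≡ 8 (mod 13).
Step 5: correct position 5: c_5 = r_5 − e = 1 − 8 ≡ 6 (mod 13). Hence c = [5, 9, 0, 7, 6].
  Check: interpolating c through the α_i gives m(x) = 12 + 5·x (degree < 2) with m(α_i) = c_i for every i, so c is indeed a codeword.


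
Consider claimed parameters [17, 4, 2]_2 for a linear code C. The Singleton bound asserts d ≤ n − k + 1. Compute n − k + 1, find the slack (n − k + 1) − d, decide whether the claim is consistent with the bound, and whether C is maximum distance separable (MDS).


Singleton RHS = n − k + 1 = 14, slack = 12, bound satisfied, not MDS.

Singleton bound: d ≤ n − k + 1.
Here n = 17, k = 4, so n − k + 1 = 14.
Given d = 2, check d ≤ 14: YES.
Slack = (n − k + 1) − d = 12.
The code is NOT MDS (slack = 12 > 0).
Description: the claimed parameters are [17, 4, 2]_2; such a code would be non-MDS.


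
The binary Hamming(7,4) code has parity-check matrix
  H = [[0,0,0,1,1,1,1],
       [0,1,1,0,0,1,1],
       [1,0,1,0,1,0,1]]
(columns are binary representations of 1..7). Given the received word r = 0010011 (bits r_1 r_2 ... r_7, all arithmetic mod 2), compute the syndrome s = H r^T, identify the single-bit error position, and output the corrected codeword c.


s = (0, 1, 0)^T, error position = 2, corrected codeword c = 0110011

Compute s = H r^T mod 2 one row at a time:
  s_1 = 0 + 0 + 1 + 1 = 2 ≡ 0 (mod 2).
  s_2 = 0 + 1 + 1 + 1 = 3 ≡ 1 (mod 2).
  s_3 = 0 + 1 + 0 + 1 = 2 ≡ 0 (mod 2).
s = (0, 1, 0)^T — this equals column 2 of H (binary 010), so error is at position 2.
Correct: flip bit 2 of r = 0010011 to get c = 0110011.


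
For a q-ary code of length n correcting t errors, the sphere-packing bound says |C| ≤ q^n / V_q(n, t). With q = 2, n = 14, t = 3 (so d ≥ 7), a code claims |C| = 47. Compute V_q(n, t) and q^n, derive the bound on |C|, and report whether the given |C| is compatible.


V_q(n, t) = 470, q^n = 16384, Hamming bound = 34, |C| = 47 > bound (violated).

Step 1: Compute V_q(n, t) = Σ_{j=0}^3 C(n, j) (q−1)^j.
  j = 0: C(14,0)·(1)^0 = 1·1 = 1.
  j = 1: C(14,1)·(1)^1 = 14·1 = 14.
  j = 2: C(14,2)·(1)^2 = 91·1 = 91.
  j = 3: C(14,3)·(1)^3 = 364·1 = 364.
  V_q(n, t) = 1 + 14 + 91 + 364 = 470.
Step 2: q^n = 2^14 = 16384.
Step 3: Hamming bound ⌊q^n / V_q(n,t)⌋ = ⌊16384/470⌋ = 34.
Step 4: Compare |C| = 47 to 34: violated.
The claimed |C| lies above the Hamming bound, so no 2-ary code of length 14 with d ≥ 7 can have 47 codewords.


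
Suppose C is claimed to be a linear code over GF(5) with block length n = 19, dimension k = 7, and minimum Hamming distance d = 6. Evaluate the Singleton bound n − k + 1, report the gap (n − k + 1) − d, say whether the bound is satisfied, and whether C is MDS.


Singleton RHS = n − k + 1 = 13, slack = 7, bound satisfied, not MDS.

Singleton bound: d ≤ n − k + 1.
Here n = 19, k = 7, so n − k + 1 = 13.
Given d = 6, check d ≤ 13: YES.
Slack = (n − k + 1) − d = 7.
The code is NOT MDS (slack = 7 > 0).
Description: the claimed parameters are [19, 7, 6]_5; such a code would be non-MDS.


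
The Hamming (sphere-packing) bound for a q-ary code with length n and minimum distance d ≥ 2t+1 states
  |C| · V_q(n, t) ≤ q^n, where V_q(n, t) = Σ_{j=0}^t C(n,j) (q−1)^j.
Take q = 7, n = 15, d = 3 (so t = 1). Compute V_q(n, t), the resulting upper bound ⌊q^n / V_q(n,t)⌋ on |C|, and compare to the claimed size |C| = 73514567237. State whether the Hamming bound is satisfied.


V_q(n, t) = 91, q^n = 4747561509943, Hamming bound = 52171005603, |C| = 73514567237 > bound (violated).

Step 1: Compute V_q(n, t) = Σ_{j=0}^1 C(n, j) (q−1)^j.
  j = 0: C(15,0)·(6)^0 = 1·1 = 1.
  j = 1: C(15,1)·(6)^1 = 15·6 = 90.
  V_q(n, t) = 1 + 90 = 91.
Step 2: q^n = 7^15 = 4747561509943.
Step 3: Hamming bound ⌊q^n / V_q(n,t)⌋ = ⌊4747561509943/91⌋ = 52171005603.
Step 4: Compare |C| = 73514567237 to 52171005603: violated.
The claimed |C| lies above the Hamming bound, so no 7-ary code of length 15 with d ≥ 3 can have 73514567237 codewords.


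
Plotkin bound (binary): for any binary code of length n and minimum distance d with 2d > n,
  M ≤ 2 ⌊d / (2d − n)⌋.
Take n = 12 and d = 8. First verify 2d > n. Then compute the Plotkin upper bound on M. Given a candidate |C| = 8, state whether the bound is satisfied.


Plotkin bound M ≤ 4; given |C| = 8 > bound (violated).

Check applicability: 2d = 16, n = 12.
2d − n = 4 > 0, so Plotkin applies.
Compute d/(2d−n) = 8/4 ≈ 2.0000.
⌊d/(2d−n)⌋ = 2.
Plotkin bound: M ≤ 2·2 = 4.
Given |C| = 8, check: VIOLATED.
This |C| is above the Plotkin bound, so no binary code with n = 12, d = 8 and 8 codewords exists.


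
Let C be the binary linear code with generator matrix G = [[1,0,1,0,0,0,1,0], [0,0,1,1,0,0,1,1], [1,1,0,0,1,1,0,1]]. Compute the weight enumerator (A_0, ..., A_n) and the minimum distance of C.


Weight distribution: A_0 = 1, A_3 = 2, A_4 = 2, A_5 = 1, A_6 = 1, A_7 = 1. Minimum distance d = 3.

Enumerate all 2^3 = 8 messages m ∈ F_2^3.
For each, compute codeword c = mG in F_2^8, then tally its weight.
  m = 000 → c = 00000000, weight = 0.
  m = 100 → c = 10100010, weight = 3.
  m = 010 → c = 00110011, weight = 4.
  m = 110 → c = 10010001, weight = 3.
  m = 001 → c = 11001101, weight = 5.
  m = 101 → c = 01101111, weight = 6.
  m = 011 → c = 11111110, weight = 7.
  m = 111 → c = 01011100, weight = 4.
Tally weights:
  weight 0: 1 codewords.
  weight 3: 2 codewords.
  weight 4: 2 codewords.
  weight 5: 1 codewords.
  weight 6: 1 codewords.
  weight 7: 1 codewords.
Minimum distance d = smallest w > 0 with A_w > 0 = 3.
Sanity: Σ A_w = 8 = 2^3 = 8 ✓.


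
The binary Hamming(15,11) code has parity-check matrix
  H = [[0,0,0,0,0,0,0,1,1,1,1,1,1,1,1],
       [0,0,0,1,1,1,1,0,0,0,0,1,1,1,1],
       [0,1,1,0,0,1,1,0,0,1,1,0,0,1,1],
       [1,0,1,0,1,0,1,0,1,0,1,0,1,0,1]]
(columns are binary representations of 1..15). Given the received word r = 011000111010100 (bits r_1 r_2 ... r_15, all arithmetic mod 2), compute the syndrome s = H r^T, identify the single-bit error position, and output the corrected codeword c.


s = (0, 0, 0, 1)^T, error position = 1, corrected codeword c = 111000111010100

Compute s = H r^T mod 2 one row at a time:
  s_1 = 1 + 1 + 0 + 1 + 0 + 1 + 0 + 0 = 4 ≡ 0 (mod 2).
  s_2 = 0 + 0 + 0 + 1 + 0 + 1 + 0 + 0 = 2 ≡ 0 (mod 2).
  s_3 = 1 + 1 + 0 + 1 + 0 + 1 + 0 + 0 = 4 ≡ 0 (mod 2).
  s_4 = 0 + 1 + 0 + 1 + 1 + 1 + 1 + 0 = 5 ≡ 1 (mod 2).
s = (0, 0, 0, 1)^T — this equals column 1 of H (binary 0001), so error is at position 1.
Correct: flip bit 1 of r = 011000111010100 to get c = 111000111010100.


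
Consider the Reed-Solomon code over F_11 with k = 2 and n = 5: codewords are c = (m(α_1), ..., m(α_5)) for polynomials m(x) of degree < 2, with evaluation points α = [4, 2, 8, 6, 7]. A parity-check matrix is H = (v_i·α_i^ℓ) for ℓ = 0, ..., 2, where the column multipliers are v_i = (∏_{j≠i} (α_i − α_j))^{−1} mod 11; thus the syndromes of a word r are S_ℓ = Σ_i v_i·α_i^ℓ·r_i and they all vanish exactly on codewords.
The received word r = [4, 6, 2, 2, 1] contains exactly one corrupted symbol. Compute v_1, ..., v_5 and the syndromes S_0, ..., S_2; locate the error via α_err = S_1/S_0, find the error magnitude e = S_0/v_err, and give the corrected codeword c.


S = (6, 4, 10), error at position 3, error magnitude e = 2, c = [4, 6, 0, 2, 1].

Step 1: column multipliers v_i = (∏_{j≠i}(α_i − α_j))^{−1} mod 11.
  i = 1 (α = 4): (4−2)(4−8)(4−6)(4−7) = 2·(−4)·(−2)·(−3) = −48 ≡ 7, so v_1 = 7^{−1} = 8 (mod 11).
  i = 2 (α = 2): (2−4)(2−8)(2−6)(2−7) = (−2)·(−6)·(−4)·(−5) = 240 ≡ 9, so v_2 = 9^{−1} = 5 (mod 11).
  i = 3 (α = 8): (8−4)(8−2)(8−6)(8−7) = 4·6·2·1 = 48 ≡ 4, so v_3 = 4^{−1} = 3 (mod 11).
  i = 4 (α = 6): (6−4)(6−2)(6−8)(6−7) = 2·4·(−2)·(−1) = 16 ≡ 5, so v_4 = 5^{−1} = 9 (mod 11).
  i = 5 (α = 7): (7−4)(7−2)(7−8)(7−6) = 3·5·(−1)·1 = −15 ≡ 7, so v_5 = 7^{−1} = 8 (mod 11).
  v = [8, 5, 3, 9, 8].
Step 2: syndromes of r = [4, 6, 2, 2, 1] (all sums mod 11).
  S_0 = Σ v_i r_i = 8·4 + 5·6 + 3·2 + 9·2 + 8·1 = 94 ≡ 6.
  S_1 = Σ v_i α_i r_i = 8·4·4 + 5·2·6 + 3·8·2 + 9·6·2 + 8·7·1 = 400 ≡ 4.
  α_i^2 mod 11 = [5, 4, 9, 3, 5].
  S_2 = Σ v_i α_i^2 r_i = 8·5·4 + 5·4·6 + 3·9·2 + 9·3·2 + 8·5·1 = 428 ≡ 10.
  S = (6, 4, 10) ≠ 0, so r is not a codeword (an error is present).
Step 3: locate the error. For a single error e at position i, S_ℓ = v_i·e·α_i^ℓ, so α_err = S_1/S_0.
  S_0^{−1} = 6^{−1} = 2 (mod 11), so α_err = 4·2 = 8 ≡ 8 = α_3. Error position i = 3.
  Consistency check: S_2/S_1 = 10·3 = 30 ≡ 8 = α_err ✓ (single-error assumption holds).
Step 4: error magnitude e = S_0/v_3 = S_0·∏_{j≠3}(α_3 − α_j) = 6·4 = 24 ≡ 2 (mod 11).
Step 5: correct position 3: c_3 = r_3 − e = 2 − 2 ≡ 0 (mod 11). Hence c = [4, 6, 0, 2, 1].
  Check: interpolating c through the α_i gives m(x) = 8 + 10·x (degree < 2) with m(α_i) = c_i for every i, so c is indeed a codeword.


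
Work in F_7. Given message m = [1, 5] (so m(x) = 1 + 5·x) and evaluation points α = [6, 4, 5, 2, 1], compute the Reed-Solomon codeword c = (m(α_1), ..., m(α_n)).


c = [3, 0, 5, 4, 6]

Message polynomial: m(x) = 1 + 5·x (mod 7).
For each evaluation point α_i, compute m(α_i) mod 7:
  α_1 = 6: Horner steps 5 → 3, so m(6) = 3.
  α_2 = 4: Horner steps 5 → 0, so m(4) = 0.
  α_3 = 5: Horner steps 5 → 5, so m(5) = 5.
  α_4 = 2: Horner steps 5 → 4, so m(2) = 4.
  α_5 = 1: Horner steps 5 → 6, so m(1) = 6.
Codeword c = [3, 0, 5, 4, 6] ∈ F_7^5.


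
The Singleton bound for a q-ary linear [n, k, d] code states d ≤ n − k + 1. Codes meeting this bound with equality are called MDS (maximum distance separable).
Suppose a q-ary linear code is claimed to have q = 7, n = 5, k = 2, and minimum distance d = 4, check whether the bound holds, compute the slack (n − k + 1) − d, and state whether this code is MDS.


Singleton RHS = n − k + 1 = 4, slack = 0, bound satisfied, MDS.

Singleton bound: d ≤ n − k + 1.
Here n = 5, k = 2, so n − k + 1 = 4.
Given d = 4, check d ≤ 4: YES.
Slack = (n − k + 1) − d = 0.
The code is MDS (slack = 0).
Description: the claimed parameters are [5, 2, 4]_7; such a code would be MDS (meets Singleton bound).


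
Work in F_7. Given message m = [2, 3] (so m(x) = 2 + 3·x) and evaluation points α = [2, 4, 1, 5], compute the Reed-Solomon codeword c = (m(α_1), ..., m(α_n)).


c = [1, 0, 5, 3]

Message polynomial: m(x) = 2 + 3·x (mod 7).
For each evaluation point α_i, compute m(α_i) mod 7:
  α_1 = 2: Horner steps 3 → 1, so m(2) = 1.
  α_2 = 4: Horner steps 3 → 0, so m(4) = 0.
  α_3 = 1: Horner steps 3 → 5, so m(1) = 5.
  α_4 = 5: Horner steps 3 → 3, so m(5) = 3.
Codeword c = [1, 0, 5, 3] ∈ F_7^4.


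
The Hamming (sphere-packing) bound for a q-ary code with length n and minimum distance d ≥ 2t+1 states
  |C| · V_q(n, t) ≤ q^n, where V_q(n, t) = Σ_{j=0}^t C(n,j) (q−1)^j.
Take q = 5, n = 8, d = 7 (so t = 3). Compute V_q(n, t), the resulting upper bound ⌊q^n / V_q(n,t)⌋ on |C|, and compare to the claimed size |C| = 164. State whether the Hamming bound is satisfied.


V_q(n, t) = 4065, q^n = 390625, Hamming bound = 96, |C| = 164 > bound (violated).

Step 1: Compute V_q(n, t) = Σ_{j=0}^3 C(n, j) (q−1)^j.
  j = 0: C(8,0)·(4)^0 = 1·1 = 1.
  j = 1: C(8,1)·(4)^1 = 8·4 = 32.
  j = 2: C(8,2)·(4)^2 = 28·16 = 448.
  j = 3: C(8,3)·(4)^3 = 56·64 = 3584.
  V_q(n, t) = 1 + 32 + 448 + 3584 = 4065.
Step 2: q^n = 5^8 = 390625.
Step 3: Hamming bound ⌊q^n / V_q(n,t)⌋ = ⌊390625/4065⌋ = 96.
Step 4: Compare |C| = 164 to 96: violated.
The claimed |C| lies above the Hamming bound, so no 5-ary code of length 8 with d ≥ 7 can have 164 codewords.


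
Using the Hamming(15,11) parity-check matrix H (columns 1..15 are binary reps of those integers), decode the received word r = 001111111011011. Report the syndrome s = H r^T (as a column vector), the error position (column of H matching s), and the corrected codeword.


s = (0, 1, 0, 0)^T, error position = 4, corrected codeword c = 001011111011011

Compute s = H r^T mod 2 one row at a time:
  s_1 = 1 + 1 + 0 + 1 + 1 + 0 + 1 + 1 = 6 ≡ 0 (mod 2).
  s_2 = 1 + 1 + 1 + 1 + 1 + 0 + 1 + 1 = 7 ≡ 1 (mod 2).
  s_3 = 0 + 1 + 1 + 1 + 0 + 1 + 1 + 1 = 6 ≡ 0 (mod 2).
  s_4 = 0 + 1 + 1 + 1 + 1 + 1 + 0 + 1 = 6 ≡ 0 (mod 2).
s = (0, 1, 0, 0)^T — this equals column 4 of H (binary 0100), so error is at position 4.
Correct: flip bit 4 of r = 001111111011011 to get c = 001011111011011.


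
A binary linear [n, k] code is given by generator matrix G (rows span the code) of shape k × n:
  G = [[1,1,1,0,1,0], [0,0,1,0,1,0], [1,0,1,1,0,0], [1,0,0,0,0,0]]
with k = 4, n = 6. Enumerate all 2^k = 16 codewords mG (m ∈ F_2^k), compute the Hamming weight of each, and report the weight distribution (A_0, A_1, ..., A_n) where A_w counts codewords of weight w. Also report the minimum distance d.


Weight distribution: A_0 = 1, A_1 = 2, A_2 = 4, A_3 = 6, A_4 = 3. Minimum distance d = 1.

Enumerate all 2^4 = 16 messages m ∈ F_2^4.
For each, compute codeword c = mG in F_2^6, then tally its weight.
  m = 0000 → c = 000000, weight = 0.
  m = 1000 → c = 111010, weight = 4.
  m = 0100 → c = 001010, weight = 2.
  m = 1100 → c = 110000, weight = 2.
  m = 0010 → c = 101100, weight = 3.
  m = 1010 → c = 010110, weight = 3.
  m = 0110 → c = 100110, weight = 3.
  m = 1110 → c = 011100, weight = 3.
  m = 0001 → c = 100000, weight = 1.
  m = 1001 → c = 011010, weight = 3.
  m = 0101 → c = 101010, weight = 3.
  m = 1101 → c = 010000, weight = 1.
  m = 0011 → c = 001100, weight = 2.
  m = 1011 → c = 110110, weight = 4.
  m = 0111 → c = 000110, weight = 2.
  m = 1111 → c = 111100, weight = 4.
Tally weights:
  weight 0: 1 codewords.
  weight 1: 2 codewords.
  weight 2: 4 codewords.
  weight 3: 6 codewords.
  weight 4: 3 codewords.
Minimum distance d = smallest w > 0 with A_w > 0 = 1.
Sanity: Σ A_w = 16 = 2^4 = 16 ✓.


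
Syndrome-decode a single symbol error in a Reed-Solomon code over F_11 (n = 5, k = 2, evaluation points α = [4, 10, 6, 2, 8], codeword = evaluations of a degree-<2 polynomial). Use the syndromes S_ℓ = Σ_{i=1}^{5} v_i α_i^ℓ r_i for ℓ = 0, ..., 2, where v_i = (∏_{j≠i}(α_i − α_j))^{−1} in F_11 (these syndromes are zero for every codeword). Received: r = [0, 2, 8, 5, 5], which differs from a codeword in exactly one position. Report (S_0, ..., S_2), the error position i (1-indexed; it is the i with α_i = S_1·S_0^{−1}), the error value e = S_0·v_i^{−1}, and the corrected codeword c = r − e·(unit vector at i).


S = (9, 7, 3), error at position 4, error magnitude e = 2, c = [0, 2, 8, 3, 5].

Step 1: column multipliers v_i = (∏_{j≠i}(α_i − α_j))^{−1} mod 11.
  i = 1 (α = 4): (4−10)(4−6)(4−2)(4−8) = (−6)·(−2)·2·(−4) = −96 ≡ 3, so v_1 = 3^{−1} = 4 (mod 11).
  i = 2 (α = 10): (10−4)(10−6)(10−2)(10−8) = 6·4·8·2 = 384 ≡ 10, so v_2 = 10^{−1} = 10 (mod 11).
  i = 3 (α = 6): (6−4)(6−10)(6−2)(6−8) = 2·(−4)·4·(−2) = 64 ≡ 9, so v_3 = 9^{−1} = 5 (mod 11).
  i = 4 (α = 2): (2−4)(2−10)(2−6)(2−8) = (−2)·(−8)·(−4)·(−6) = 384 ≡ 10, so v_4 = 10^{−1} = 10 (mod 11).
  i = 5 (α = 8): (8−4)(8−10)(8−6)(8−2) = 4·(−2)·2·6 = −96 ≡ 3, so v_5 = 3^{−1} = 4 (mod 11).
  v = [4, 10, 5, 10, 4].
Step 2: syndromes of r = [0, 2, 8, 5, 5] (all sums mod 11).
  S_0 = Σ v_i r_i = 4·0 + 10·2 + 5·8 + 10·5 + 4·5 = 130 ≡ 9.
  S_1 = Σ v_i α_i r_i = 4·4·0 + 10·10·2 + 5·6·8 + 10·2·5 + 4·8·5 = 700 ≡ 7.
  α_i^2 mod 11 = [5, 1, 3, 4, 9].
  S_2 = Σ v_i α_i^2 r_i = 4·5·0 + 10·1·2 + 5·3·8 + 10·4·5 + 4·9·5 = 520 ≡ 3.
  S = (9, 7, 3) ≠ 0, so r is not a codeword (an error is present).
Step 3: locate the error. For a single error e at position i, S_ℓ = v_i·e·α_i^ℓ, so α_err = S_1/S_0.
  S_0^{−1} = 9^{−1} = 5 (mod 11), so α_err = 7·5 = 35 ≡ 2 = α_4. Error position i = 4.
  Consistency check: S_2/S_1 = 3·8 = 24 ≡ 2 = α_err ✓ (single-error assumption holds).
Step 4: error magnitude e = S_0/v_4 = S_0·∏_{j≠4}(α_4 − α_j) = 9·10 = 90 ≡ 2 (mod 11).
Step 5: correct position 4: c_4 = r_4 − e = 5 − 2 ≡ 3 (mod 11). Hence c = [0, 2, 8, 3, 5].
  Check: interpolating c through the α_i gives m(x) = 6 + 4·x (degree < 2) with m(α_i) = c_i for every i, so c is indeed a codeword.


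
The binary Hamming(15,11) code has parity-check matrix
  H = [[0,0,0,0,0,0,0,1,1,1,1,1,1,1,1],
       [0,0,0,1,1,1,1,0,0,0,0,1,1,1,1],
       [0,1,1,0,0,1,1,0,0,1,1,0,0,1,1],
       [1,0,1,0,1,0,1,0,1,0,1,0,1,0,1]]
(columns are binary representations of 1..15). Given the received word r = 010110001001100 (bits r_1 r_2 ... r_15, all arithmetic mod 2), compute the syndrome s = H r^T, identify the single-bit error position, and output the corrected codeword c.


s = (1, 0, 1, 1)^T, error position = 11, corrected codeword c = 010110001011100

Compute s = H r^T mod 2 one row at a time:
  s_1 = 0 + 1 + 0 + 0 + 1 + 1 + 0 + 0 = 3 ≡ 1 (mod 2).
  s_2 = 1 + 1 + 0 + 0 + 1 + 1 + 0 + 0 = 4 ≡ 0 (mod 2).
  s_3 = 1 + 0 + 0 + 0 + 0 + 0 + 0 + 0 = 1 ≡ 1 (mod 2).
  s_4 = 0 + 0 + 1 + 0 + 1 + 0 + 1 + 0 = 3 ≡ 1 (mod 2).
s = (1, 0, 1, 1)^T — this equals column 11 of H (binary 1011), so error is at position 11.
Correct: flip bit 11 of r = 010110001001100 to get c = 010110001011100.


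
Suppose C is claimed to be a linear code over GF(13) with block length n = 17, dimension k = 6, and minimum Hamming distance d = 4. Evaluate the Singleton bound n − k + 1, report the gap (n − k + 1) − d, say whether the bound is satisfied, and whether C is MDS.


Singleton RHS = n − k + 1 = 12, slack = 8, bound satisfied, not MDS.

Singleton bound: d ≤ n − k + 1.
Here n = 17, k = 6, so n − k + 1 = 12.
Given d = 4, check d ≤ 12: YES.
Slack = (n − k + 1) − d = 8.
The code is NOT MDS (slack = 8 > 0).
Description: the claimed parameters are [17, 6, 4]_13; such a code would be non-MDS.


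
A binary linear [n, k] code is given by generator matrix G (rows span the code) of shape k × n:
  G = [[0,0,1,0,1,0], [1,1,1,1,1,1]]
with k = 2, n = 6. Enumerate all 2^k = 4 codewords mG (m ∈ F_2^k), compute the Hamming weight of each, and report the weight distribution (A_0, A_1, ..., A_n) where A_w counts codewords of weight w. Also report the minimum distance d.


Weight distribution: A_0 = 1, A_2 = 1, A_4 = 1, A_6 = 1. Minimum distance d = 2.

Enumerate all 2^2 = 4 messages m ∈ F_2^2.
For each, compute codeword c = mG in F_2^6, then tally its weight.
  m = 00 → c = 000000, weight = 0.
  m = 10 → c = 001010, weight = 2.
  m = 01 → c = 111111, weight = 6.
  m = 11 → c = 110101, weight = 4.
Tally weights:
  weight 0: 1 codewords.
  weight 2: 1 codewords.
  weight 4: 1 codewords.
  weight 6: 1 codewords.
Minimum distance d = smallest w > 0 with A_w > 0 = 2.
Sanity: Σ A_w = 4 = 2^2 = 4 ✓.


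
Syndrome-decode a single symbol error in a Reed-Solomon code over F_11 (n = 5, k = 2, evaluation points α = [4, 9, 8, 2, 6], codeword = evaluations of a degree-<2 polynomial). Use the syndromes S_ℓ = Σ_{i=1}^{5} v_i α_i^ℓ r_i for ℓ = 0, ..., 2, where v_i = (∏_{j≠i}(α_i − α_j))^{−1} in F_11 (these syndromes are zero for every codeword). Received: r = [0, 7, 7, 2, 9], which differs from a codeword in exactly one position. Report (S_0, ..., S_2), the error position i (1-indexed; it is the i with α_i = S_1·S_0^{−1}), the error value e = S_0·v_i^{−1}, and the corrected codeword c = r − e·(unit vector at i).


S = (2, 7, 8), error at position 2, error magnitude e = 1, c = [0, 6, 7, 2, 9].

Step 1: column multipliers v_i = (∏_{j≠i}(α_i − α_j))^{−1} mod 11.
  i = 1 (α = 4): (4−9)(4−8)(4−2)(4−6) = (−5)·(−4)·2·(−2) = −80 ≡ 8, so v_1 = 8^{−1} = 7 (mod 11).
  i = 2 (α = 9): (9−4)(9−8)(9−2)(9−6) = 5·1·7·3 = 105 ≡ 6, so v_2 = 6^{−1} = 2 (mod 11).
  i = 3 (α = 8): (8−4)(8−9)(8−2)(8−6) = 4·(−1)·6·2 = −48 ≡ 7, so v_3 = 7^{−1} = 8 (mod 11).
  i = 4 (α = 2): (2−4)(2−9)(2−8)(2−6) = (−2)·(−7)·(−6)·(−4) = 336 ≡ 6, so v_4 = 6^{−1} = 2 (mod 11).
  i = 5 (α = 6): (6−4)(6−9)(6−8)(6−2) = 2·(−3)·(−2)·4 = 48 ≡ 4, so v_5 = 4^{−1} = 3 (mod 11).
  v = [7, 2, 8, 2, 3].
Step 2: syndromes of r = [0, 7, 7, 2, 9] (all sums mod 11).
  S_0 = Σ v_i r_i = 7·0 + 2·7 + 8·7 + 2·2 + 3·9 = 101 ≡ 2.
  S_1 = Σ v_i α_i r_i = 7·4·0 + 2·9·7 + 8·8·7 + 2·2·2 + 3·6·9 = 744 ≡ 7.
  α_i^2 mod 11 = [5, 4, 9, 4, 3].
  S_2 = Σ v_i α_i^2 r_i = 7·5·0 + 2·4·7 + 8·9·7 + 2·4·2 + 3·3·9 = 657 ≡ 8.
  S = (2, 7, 8) ≠ 0, so r is not a codeword (an error is present).
Step 3: locate the error. For a single error e at position i, S_ℓ = v_i·e·α_i^ℓ, so α_err = S_1/S_0.
  S_0^{−1} = 2^{−1} = 6 (mod 11), so α_err = 7·6 = 42 ≡ 9 = α_2. Error position i = 2.
  Consistency check: S_2/S_1 = 8·8 = 64 ≡ 9 = α_err ✓ (single-error assumption holds).
Step 4: error magnitude e = S_0/v_2 = S_0·∏_{j≠2}(α_2 − α_j) = 2·6 = 12 ≡ 1 (mod 11).
Step 5: correct position 2: c_2 = r_2 − e = 7 − 1 ≡ 6 (mod 11). Hence c = [0, 6, 7, 2, 9].
  Check: interpolating c through the α_i gives m(x) = 4 + 10·x (degree < 2) with m(α_i) = c_i for every i, so c is indeed a codeword.


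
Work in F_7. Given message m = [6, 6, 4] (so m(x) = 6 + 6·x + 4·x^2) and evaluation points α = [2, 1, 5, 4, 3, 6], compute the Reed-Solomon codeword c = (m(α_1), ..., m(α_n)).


c = [6, 2, 3, 3, 4, 4]

Message polynomial: m(x) = 6 + 6·x + 4·x^2 (mod 7).
For each evaluation point α_i, compute m(α_i) mod 7:
  α_1 = 2: Horner steps 4 → 0 → 6, so m(2) = 6.
  α_2 = 1: Horner steps 4 → 3 → 2, so m(1) = 2.
  α_3 = 5: Horner steps 4 → 5 → 3, so m(5) = 3.
  α_4 = 4: Horner steps 4 → 1 → 3, so m(4) = 3.
  α_5 = 3: Horner steps 4 → 4 → 4, so m(3) = 4.
  α_6 = 6: Horner steps 4 → 2 → 4, so m(6) = 4.
Codeword c = [6, 2, 3, 3, 4, 4] ∈ F_7^6.


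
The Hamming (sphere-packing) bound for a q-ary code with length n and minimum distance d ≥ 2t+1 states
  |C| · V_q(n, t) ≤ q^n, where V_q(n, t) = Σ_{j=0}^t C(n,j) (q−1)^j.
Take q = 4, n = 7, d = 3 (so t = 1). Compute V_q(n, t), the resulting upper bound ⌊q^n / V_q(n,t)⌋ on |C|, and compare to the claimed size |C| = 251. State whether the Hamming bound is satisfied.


V_q(n, t) = 22, q^n = 16384, Hamming bound = 744, |C| = 251 ≤ bound (satisfied).

Step 1: Compute V_q(n, t) = Σ_{j=0}^1 C(n, j) (q−1)^j.
  j = 0: C(7,0)·(3)^0 = 1·1 = 1.
  j = 1: C(7,1)·(3)^1 = 7·3 = 21.
  V_q(n, t) = 1 + 21 = 22.
Step 2: q^n = 4^7 = 16384.
Step 3: Hamming bound ⌊q^n / V_q(n,t)⌋ = ⌊16384/22⌋ = 744.
Step 4: Compare |C| = 251 to 744: satisfied.
The claimed |C| lies below the Hamming bound.


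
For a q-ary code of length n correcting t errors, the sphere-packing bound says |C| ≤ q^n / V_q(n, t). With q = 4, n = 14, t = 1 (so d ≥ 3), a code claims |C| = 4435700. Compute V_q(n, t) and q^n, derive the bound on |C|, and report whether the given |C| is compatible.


V_q(n, t) = 43, q^n = 268435456, Hamming bound = 6242685, |C| = 4435700 ≤ bound (satisfied).

Step 1: Compute V_q(n, t) = Σ_{j=0}^1 C(n, j) (q−1)^j.
  j = 0: C(14,0)·(3)^0 = 1·1 = 1.
  j = 1: C(14,1)·(3)^1 = 14·3 = 42.
  V_q(n, t) = 1 + 42 = 43.
Step 2: q^n = 4^14 = 268435456.
Step 3: Hamming bound ⌊q^n / V_q(n,t)⌋ = ⌊268435456/43⌋ = 6242685.
Step 4: Compare |C| = 4435700 to 6242685: satisfied.
The claimed |C| lies below the Hamming bound.


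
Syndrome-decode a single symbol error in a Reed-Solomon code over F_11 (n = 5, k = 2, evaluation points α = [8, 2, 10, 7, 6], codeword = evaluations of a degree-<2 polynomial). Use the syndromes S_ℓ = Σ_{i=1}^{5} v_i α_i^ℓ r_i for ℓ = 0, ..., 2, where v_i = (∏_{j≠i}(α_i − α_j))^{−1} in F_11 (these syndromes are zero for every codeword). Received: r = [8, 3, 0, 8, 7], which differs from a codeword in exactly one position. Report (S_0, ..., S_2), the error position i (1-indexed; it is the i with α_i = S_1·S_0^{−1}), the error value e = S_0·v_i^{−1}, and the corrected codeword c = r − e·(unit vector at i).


S = (6, 4, 10), error at position 1, error magnitude e = 10, c = [9, 3, 0, 8, 7].

Step 1: column multipliers v_i = (∏_{j≠i}(α_i − α_j))^{−1} mod 11.
  i = 1 (α = 8): (8−2)(8−10)(8−7)(8−6) = 6·(−2)·1·2 = −24 ≡ 9, so v_1 = 9^{−1} = 5 (mod 11).
  i = 2 (α = 2): (2−8)(2−10)(2−7)(2−6) = (−6)·(−8)·(−5)·(−4) = 960 ≡ 3, so v_2 = 3^{−1} = 4 (mod 11).
  i = 3 (α = 10): (10−8)(10−2)(10−7)(10−6) = 2·8·3·4 = 192 ≡ 5, so v_3 = 5^{−1} = 9 (mod 11).
  i = 4 (α = 7): (7−8)(7−2)(7−10)(7−6) = (−1)·5·(−3)·1 = 15 ≡ 4, so v_4 = 4^{−1} = 3 (mod 11).
  i = 5 (α = 6): (6−8)(6−2)(6−10)(6−7) = (−2)·4·(−4)·(−1) = −32 ≡ 1, so v_5 = 1^{−1} = 1 (mod 11).
  v = [5, 4, 9, 3, 1].
Step 2: syndromes of r = [8, 3, 0, 8, 7] (all sums mod 11).
  S_0 = Σ v_i r_i = 5·8 + 4·3 + 9·0 + 3·8 + 1·7 = 83 ≡ 6.
  S_1 = Σ v_i α_i r_i = 5·8·8 + 4·2·3 + 9·10·0 + 3·7·8 + 1·6·7 = 554 ≡ 4.
  α_i^2 mod 11 = [9, 4, 1, 5, 3].
  S_2 = Σ v_i α_i^2 r_i = 5·9·8 + 4·4·3 + 9·1·0 + 3·5·8 + 1·3·7 = 549 ≡ 10.
  S = (6, 4, 10) ≠ 0, so r is not a codeword (an error is present).
Step 3: locate the error. For a single error e at position i, S_ℓ = v_i·e·α_i^ℓ, so α_err = S_1/S_0.
  S_0^{−1} = 6^{−1} = 2 (mod 11), so α_err = 4·2 = 8 ≡ 8 = α_1. Error position i = 1.
  Consistency check: S_2/S_1 = 10·3 = 30 ≡ 8 = α_err ✓ (single-error assumption holds).
Step 4: error magnitude e = S_0/v_1 = S_0·∏_{j≠1}(α_1 − α_j) = 6·9 = 54 ≡ 10 (mod 11).
Step 5: correct position 1: c_1 = r_1 − e = 8 − 10 ≡ 9 (mod 11). Hence c = [9, 3, 0, 8, 7].
  Check: interpolating c through the α_i gives m(x) = 1 + 1·x (degree < 2) with m(α_i) = c_i for every i, so c is indeed a codeword.


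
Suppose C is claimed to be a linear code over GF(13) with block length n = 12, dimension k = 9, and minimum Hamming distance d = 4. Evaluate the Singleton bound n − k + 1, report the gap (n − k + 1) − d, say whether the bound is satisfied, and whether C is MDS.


Singleton RHS = n − k + 1 = 4, slack = 0, bound satisfied, MDS.

Singleton bound: d ≤ n − k + 1.
Here n = 12, k = 9, so n − k + 1 = 4.
Given d = 4, check d ≤ 4: YES.
Slack = (n − k + 1) − d = 0.
The code is MDS (slack = 0).
Description: the claimed parameters are [12, 9, 4]_13; such a code would be MDS (meets Singleton bound).


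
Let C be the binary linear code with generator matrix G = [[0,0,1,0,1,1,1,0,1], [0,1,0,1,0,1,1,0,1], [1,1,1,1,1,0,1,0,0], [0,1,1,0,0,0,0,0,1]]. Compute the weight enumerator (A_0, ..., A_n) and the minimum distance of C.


Weight distribution: A_0 = 1, A_2 = 1, A_3 = 2, A_4 = 5, A_5 = 6, A_6 = 1. Minimum distance d = 2.

Enumerate all 2^4 = 16 messages m ∈ F_2^4.
For each, compute codeword c = mG in F_2^9, then tally its weight.
  m = 0000 → c = 000000000, weight = 0.
  m = 1000 → c = 001011101, weight = 5.
  m = 0100 → c = 010101101, weight = 5.
  m = 1100 → c = 011110000, weight = 4.
  m = 0010 → c = 111110100, weight = 6.
  m = 1010 → c = 110101001, weight = 5.
  m = 0110 → c = 101011001, weight = 5.
  m = 1110 → c = 100000100, weight = 2.
  m = 0001 → c = 011000001, weight = 3.
  m = 1001 → c = 010011100, weight = 4.
  m = 0101 → c = 001101100, weight = 4.
  m = 1101 → c = 000110001, weight = 3.
  m = 0011 → c = 100110101, weight = 5.
  m = 1011 → c = 101101000, weight = 4.
  m = 0111 → c = 110011000, weight = 4.
  m = 1111 → c = 111000101, weight = 5.
Tally weights:
  weight 0: 1 codewords.
  weight 2: 1 codewords.
  weight 3: 2 codewords.
  weight 4: 5 codewords.
  weight 5: 6 codewords.
  weight 6: 1 codewords.
Minimum distance d = smallest w > 0 with A_w > 0 = 2.
Sanity: Σ A_w = 16 = 2^4 = 16 ✓.


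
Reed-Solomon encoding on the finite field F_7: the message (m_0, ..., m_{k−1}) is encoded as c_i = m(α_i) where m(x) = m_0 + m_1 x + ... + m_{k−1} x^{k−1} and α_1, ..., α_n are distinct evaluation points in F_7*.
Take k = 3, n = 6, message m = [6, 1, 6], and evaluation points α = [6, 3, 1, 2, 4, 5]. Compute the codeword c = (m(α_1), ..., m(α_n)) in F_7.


c = [4, 0, 6, 4, 1, 0]

Message polynomial: m(x) = 6 + 1·x + 6·x^2 (mod 7).
For each evaluation point α_i, compute m(α_i) mod 7:
  α_1 = 6: Horner steps 6 → 2 → 4, so m(6) = 4.
  α_2 = 3: Horner steps 6 → 5 → 0, so m(3) = 0.
  α_3 = 1: Horner steps 6 → 0 → 6, so m(1) = 6.
  α_4 = 2: Horner steps 6 → 6 → 4, so m(2) = 4.
  α_5 = 4: Horner steps 6 → 4 → 1, so m(4) = 1.
  α_6 = 5: Horner steps 6 → 3 → 0, so m(5) = 0.
Codeword c = [4, 0, 6, 4, 1, 0] ∈ F_7^6.


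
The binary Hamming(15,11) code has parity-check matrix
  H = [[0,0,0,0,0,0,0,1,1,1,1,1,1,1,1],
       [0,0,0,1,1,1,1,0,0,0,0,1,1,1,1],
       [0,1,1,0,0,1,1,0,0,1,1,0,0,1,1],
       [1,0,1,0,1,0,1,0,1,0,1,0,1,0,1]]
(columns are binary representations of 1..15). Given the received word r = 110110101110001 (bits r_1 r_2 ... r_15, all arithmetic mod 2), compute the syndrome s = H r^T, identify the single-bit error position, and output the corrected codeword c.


s = (0, 0, 1, 0)^T, error position = 2, corrected codeword c = 100110101110001

Compute s = H r^T mod 2 one row at a time:
  s_1 = 0 + 1 + 1 + 1 + 0 + 0 + 0 + 1 = 4 ≡ 0 (mod 2).
  s_2 = 1 + 1 + 0 + 1 + 0 + 0 + 0 + 1 = 4 ≡ 0 (mod 2).
  s_3 = 1 + 0 + 0 + 1 + 1 + 1 + 0 + 1 = 5 ≡ 1 (mod 2).
  s_4 = 1 + 0 + 1 + 1 + 1 + 1 + 0 + 1 = 6 ≡ 0 (mod 2).
s = (0, 0, 1, 0)^T — this equals column 2 of H (binary 0010), so error is at position 2.
Correct: flip bit 2 of r = 110110101110001 to get c = 100110101110001.


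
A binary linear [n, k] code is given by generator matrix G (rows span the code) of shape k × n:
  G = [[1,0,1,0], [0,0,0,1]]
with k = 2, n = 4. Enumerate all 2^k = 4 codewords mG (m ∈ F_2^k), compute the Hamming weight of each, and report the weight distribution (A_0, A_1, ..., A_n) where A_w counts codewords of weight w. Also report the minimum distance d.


Weight distribution: A_0 = 1, A_1 = 1, A_2 = 1, A_3 = 1. Minimum distance d = 1.

Enumerate all 2^2 = 4 messages m ∈ F_2^2.
For each, compute codeword c = mG in F_2^4, then tally its weight.
  m = 00 → c = 0000, weight = 0.
  m = 10 → c = 1010, weight = 2.
  m = 01 → c = 0001, weight = 1.
  m = 11 → c = 1011, weight = 3.
Tally weights:
  weight 0: 1 codewords.
  weight 1: 1 codewords.
  weight 2: 1 codewords.
  weight 3: 1 codewords.
Minimum distance d = smallest w > 0 with A_w > 0 = 1.
Sanity: Σ A_w = 4 = 2^2 = 4 ✓.


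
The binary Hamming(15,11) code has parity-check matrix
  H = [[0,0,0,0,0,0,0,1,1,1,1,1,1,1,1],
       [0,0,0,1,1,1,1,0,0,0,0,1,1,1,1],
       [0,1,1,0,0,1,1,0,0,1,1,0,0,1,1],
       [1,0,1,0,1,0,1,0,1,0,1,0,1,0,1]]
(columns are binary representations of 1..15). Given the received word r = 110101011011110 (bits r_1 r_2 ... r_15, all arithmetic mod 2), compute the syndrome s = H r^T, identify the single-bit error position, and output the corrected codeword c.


s = (0, 1, 0, 0)^T, error position = 4, corrected codeword c = 110001011011110

Compute s = H r^T mod 2 one row at a time:
  s_1 = 1 + 1 + 0 + 1 + 1 + 1 + 1 + 0 = 6 ≡ 0 (mod 2).
  s_2 = 1 + 0 + 1 + 0 + 1 + 1 + 1 + 0 = 5 ≡ 1 (mod 2).
  s_3 = 1 + 0 + 1 + 0 + 0 + 1 + 1 + 0 = 4 ≡ 0 (mod 2).
  s_4 = 1 + 0 + 0 + 0 + 1 + 1 + 1 + 0 = 4 ≡ 0 (mod 2).
s = (0, 1, 0, 0)^T — this equals column 4 of H (binary 0100), so error is at position 4.
Correct: flip bit 4 of r = 110101011011110 to get c = 110001011011110.


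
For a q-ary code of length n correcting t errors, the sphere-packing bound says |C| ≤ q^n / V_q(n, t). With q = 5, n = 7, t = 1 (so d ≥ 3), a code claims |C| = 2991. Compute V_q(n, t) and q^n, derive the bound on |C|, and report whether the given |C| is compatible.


V_q(n, t) = 29, q^n = 78125, Hamming bound = 2693, |C| = 2991 > bound (violated).

Step 1: Compute V_q(n, t) = Σ_{j=0}^1 C(n, j) (q−1)^j.
  j = 0: C(7,0)·(4)^0 = 1·1 = 1.
  j = 1: C(7,1)·(4)^1 = 7·4 = 28.
  V_q(n, t) = 1 + 28 = 29.
Step 2: q^n = 5^7 = 78125.
Step 3: Hamming bound ⌊q^n / V_q(n,t)⌋ = ⌊78125/29⌋ = 2693.
Step 4: Compare |C| = 2991 to 2693: violated.
The claimed |C| lies above the Hamming bound, so no 5-ary code of length 7 with d ≥ 3 can have 2991 codewords.


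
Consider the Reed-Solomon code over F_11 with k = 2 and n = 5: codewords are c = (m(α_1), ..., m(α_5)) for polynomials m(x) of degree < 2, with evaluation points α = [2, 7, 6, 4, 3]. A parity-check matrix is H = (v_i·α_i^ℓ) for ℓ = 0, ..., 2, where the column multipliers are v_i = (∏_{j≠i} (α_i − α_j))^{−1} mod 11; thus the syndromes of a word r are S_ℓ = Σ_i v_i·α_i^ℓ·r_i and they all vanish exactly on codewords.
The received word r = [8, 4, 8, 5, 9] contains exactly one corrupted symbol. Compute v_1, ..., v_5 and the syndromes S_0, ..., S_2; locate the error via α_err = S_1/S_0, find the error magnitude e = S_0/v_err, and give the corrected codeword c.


S = (4, 8, 5), error at position 1, error magnitude e = 6, c = [2, 4, 8, 5, 9].

Step 1: column multipliers v_i = (∏_{j≠i}(α_i − α_j))^{−1} mod 11.
  i = 1 (α = 2): (2−7)(2−6)(2−4)(2−3) = (−5)·(−4)·(−2)·(−1) = 40 ≡ 7, so v_1 = 7^{−1} = 8 (mod 11).
  i = 2 (α = 7): (7−2)(7−6)(7−4)(7−3) = 5·1·3·4 = 60 ≡ 5, so v_2 = 5^{−1} = 9 (mod 11).
  i = 3 (α = 6): (6−2)(6−7)(6−4)(6−3) = 4·(−1)·2·3 = −24 ≡ 9, so v_3 = 9^{−1} = 5 (mod 11).
  i = 4 (α = 4): (4−2)(4−7)(4−6)(4−3) = 2·(−3)·(−2)·1 = 12 ≡ 1, so v_4 = 1^{−1} = 1 (mod 11).
  i = 5 (α = 3): (3−2)(3−7)(3−6)(3−4) = 1·(−4)·(−3)·(−1) = −12 ≡ 10, so v_5 = 10^{−1} = 10 (mod 11).
  v = [8, 9, 5, 1, 10].
Step 2: syndromes of r = [8, 4, 8, 5, 9] (all sums mod 11).
  S_0 = Σ v_i r_i = 8·8 + 9·4 + 5·8 + 1·5 + 10·9 = 235 ≡ 4.
  S_1 = Σ v_i α_i r_i = 8·2·8 + 9·7·4 + 5·6·8 + 1·4·5 + 10·3·9 = 910 ≡ 8.
  α_i^2 mod 11 = [4, 5, 3, 5, 9].
  S_2 = Σ v_i α_i^2 r_i = 8·4·8 + 9·5·4 + 5·3·8 + 1·5·5 + 10·9·9 = 1391 ≡ 5.
  S = (4, 8, 5) ≠ 0, so r is not a codeword (an error is present).
Step 3: locate the error. For a single error e at position i, S_ℓ = v_i·e·α_i^ℓ, so α_err = S_1/S_0.
  S_0^{−1} = 4^{−1} = 3 (mod 11), so α_err = 8·3 = 24 ≡ 2 = α_1. Error position i = 1.
  Consistency check: S_2/S_1 = 5·7 = 35 ≡ 2 = α_err ✓ (single-error assumption holds).
Step 4: error magnitude e = S_0/v_1 = S_0·∏_{j≠1}(α_1 − α_j) = 4·7 = 28 ≡ 6 (mod 11).
Step 5: correct position 1: c_1 = r_1 − e = 8 − 6 ≡ 2 (mod 11). Hence c = [2, 4, 8, 5, 9].
  Check: interpolating c through the α_i gives m(x) = 10 + 7·x (degree < 2) with m(α_i) = c_i for every i, so c is indeed a codeword.
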